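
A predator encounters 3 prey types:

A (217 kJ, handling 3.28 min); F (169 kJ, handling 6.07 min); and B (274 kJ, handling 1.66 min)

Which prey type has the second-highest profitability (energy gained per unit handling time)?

Profitability E/h (kJ/min): A = 217/3.28 = 66.2, F = 169/6.07 = 27.8, B = 274/1.66 = 165.
Ranked: B > A > F.

A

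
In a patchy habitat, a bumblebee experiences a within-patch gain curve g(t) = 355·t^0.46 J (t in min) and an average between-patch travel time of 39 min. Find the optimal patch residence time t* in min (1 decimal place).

Optimal t* satisfies g'(t*) = g(t*)/(T + t*).
g'(t) = 0.46·355·t^-0.54. Setting 0.46·355·t^-0.54 = 355·t^0.46/(39+t) gives 0.46(39+t) = t, so 0.54·t = 0.46×39.
t* = 0.46×39/0.54 = 33.22 min.

33.2 min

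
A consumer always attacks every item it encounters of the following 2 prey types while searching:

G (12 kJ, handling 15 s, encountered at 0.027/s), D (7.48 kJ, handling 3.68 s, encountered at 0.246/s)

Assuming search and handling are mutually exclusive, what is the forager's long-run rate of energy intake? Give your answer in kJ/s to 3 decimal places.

0.937 kJ/s

R = (0.027×12 + 0.246×7.48) / (1 + 0.027×15 + 0.246×3.68) = 2.164/2.31 = 0.9367 kJ/s.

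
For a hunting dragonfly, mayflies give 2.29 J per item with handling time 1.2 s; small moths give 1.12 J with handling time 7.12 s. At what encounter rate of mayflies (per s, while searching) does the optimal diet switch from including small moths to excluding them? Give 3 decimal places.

0.075 per s

The zero-one rule: include small moths iff E₂/h₂ > λE₁/(1+λh₁). Equality gives the switch point.
λE₁h₂ = E₂ + λE₂h₁ ⇒ λ = E₂/(E₁h₂ − E₂h₁) = 1.12/(16.3 − 1.344) = 0.07486 per s.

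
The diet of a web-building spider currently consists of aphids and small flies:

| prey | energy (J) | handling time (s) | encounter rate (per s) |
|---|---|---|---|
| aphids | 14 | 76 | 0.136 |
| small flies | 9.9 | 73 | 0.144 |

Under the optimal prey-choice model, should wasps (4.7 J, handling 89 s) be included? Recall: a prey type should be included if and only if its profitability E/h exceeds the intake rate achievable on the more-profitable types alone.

Intake rate on the current diet: R = (0.136×14 + 0.144×9.9) / (1 + 0.136×76 + 0.144×73) = 3.33/21.85 = 0.1524 J/s.
wasps: E/h = 4.7/89 = 0.05281 J/s.
Since 0.05281 < R, time spent handling wasps is better spent searching.

No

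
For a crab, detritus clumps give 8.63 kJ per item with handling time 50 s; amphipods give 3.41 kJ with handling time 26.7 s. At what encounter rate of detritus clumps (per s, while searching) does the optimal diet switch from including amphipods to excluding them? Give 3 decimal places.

0.057 per s

The zero-one rule: include amphipods iff E₂/h₂ > λE₁/(1+λh₁). Equality gives the switch point.
λE₁h₂ = E₂ + λE₂h₁ ⇒ λ = E₂/(E₁h₂ − E₂h₁) = 3.41/(230.4 − 170.5) = 0.05691 per s.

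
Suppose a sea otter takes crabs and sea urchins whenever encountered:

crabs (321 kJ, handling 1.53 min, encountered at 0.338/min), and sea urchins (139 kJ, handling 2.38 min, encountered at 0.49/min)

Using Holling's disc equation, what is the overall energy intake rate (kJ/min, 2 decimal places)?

65.82 kJ/min

Energy encountered per unit search time: 0.338×321 + 0.49×139 = 176.6 kJ/min.
Handling time per unit search time: 0.338×1.53 + 0.49×2.38 = 1.683.
Rate = 176.6/(1 + 1.683) = 65.82 kJ/min.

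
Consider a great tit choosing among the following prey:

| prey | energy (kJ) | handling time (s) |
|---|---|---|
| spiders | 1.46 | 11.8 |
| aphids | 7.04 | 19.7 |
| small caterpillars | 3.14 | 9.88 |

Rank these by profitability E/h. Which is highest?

Profitability E/h (kJ/s): spiders = 1.46/11.8 = 0.124, aphids = 7.04/19.7 = 0.357, small caterpillars = 3.14/9.88 = 0.318.
Ranked: aphids > small caterpillars > spiders.

aphids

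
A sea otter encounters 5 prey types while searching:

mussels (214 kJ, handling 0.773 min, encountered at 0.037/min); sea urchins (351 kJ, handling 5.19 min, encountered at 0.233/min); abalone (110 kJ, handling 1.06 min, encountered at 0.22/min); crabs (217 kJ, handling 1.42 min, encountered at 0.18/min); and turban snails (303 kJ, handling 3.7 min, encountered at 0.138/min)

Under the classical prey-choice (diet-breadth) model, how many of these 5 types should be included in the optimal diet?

E/h in descending order: mussels 277, crabs 153, abalone 104, turban snails 81.9, sea urchins 67.6 kJ/min. The optimal diet is the largest prefix of this list for which every included type satisfies E_i/h_i > R on the types above it.
Rate on top 1: 7.698. crabs: 153 > 7.698 → include.
Rate on top 2: 36.58. abalone: 104 > 36.58 → include.
Rate on top 3: 46.91. turban snails: 81.9 > 46.91 → include.
Rate on top 4: 55.72. sea urchins: 67.6 > 55.72 → include.
Optimal diet: mussels, crabs, abalone, turban snails, sea urchins — 5 of 5 types.

5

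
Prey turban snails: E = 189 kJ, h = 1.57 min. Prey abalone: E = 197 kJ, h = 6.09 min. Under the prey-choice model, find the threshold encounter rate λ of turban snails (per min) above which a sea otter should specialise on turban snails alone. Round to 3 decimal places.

0.234 per min

The zero-one rule: include abalone iff E₂/h₂ > λE₁/(1+λh₁). Equality gives the switch point.
λE₁h₂ = E₂ + λE₂h₁ ⇒ λ = E₂/(E₁h₂ − E₂h₁) = 197/(1151 − 309.3) = 0.234 per min.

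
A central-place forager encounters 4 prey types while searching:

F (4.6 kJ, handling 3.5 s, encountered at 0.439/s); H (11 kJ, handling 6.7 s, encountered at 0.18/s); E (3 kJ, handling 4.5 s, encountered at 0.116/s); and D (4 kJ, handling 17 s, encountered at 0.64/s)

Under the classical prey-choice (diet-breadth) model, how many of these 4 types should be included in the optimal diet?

E/h in descending order: H 1.64, F 1.31, E 0.667, D 0.235 kJ/s. The optimal diet is the largest prefix of this list for which every included type satisfies E_i/h_i > R on the types above it.
Rate on top 1: 0.8976. F: 1.31 > 0.8976 → include.
Rate on top 2: 1.069. E: 0.667 < 1.069 → exclude; stop.
Optimal diet: H, F — 2 of 4 types.

2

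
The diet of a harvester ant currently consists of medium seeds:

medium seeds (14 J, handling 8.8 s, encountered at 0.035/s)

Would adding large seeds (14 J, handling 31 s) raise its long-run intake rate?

Intake rate on the current diet: R = (0.035×14) / (1 + 0.035×8.8) = 0.49/1.308 = 0.3746 J/s.
Profitability of large seeds: 14/31 = 0.4516 J/s.
0.4516 > 0.3746, so adding large seeds raises the average — include it.

Yes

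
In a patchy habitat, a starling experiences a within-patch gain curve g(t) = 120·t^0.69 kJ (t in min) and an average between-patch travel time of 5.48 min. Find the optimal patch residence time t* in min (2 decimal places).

Optimal t* satisfies g'(t*) = g(t*)/(T + t*).
g'(t) = 0.69·120·t^-0.31. Setting 0.69·120·t^-0.31 = 120·t^0.69/(5.48+t) gives 0.69(5.48+t) = t, so 0.31·t = 0.69×5.48.
t* = 0.69×5.48/0.31 = 12.2 min.

12.20 min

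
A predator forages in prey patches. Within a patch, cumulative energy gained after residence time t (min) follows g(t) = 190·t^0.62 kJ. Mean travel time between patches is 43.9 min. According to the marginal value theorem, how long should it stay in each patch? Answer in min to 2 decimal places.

71.63 min

Optimal t* satisfies g'(t*) = g(t*)/(T + t*).
g'(t) = 0.62·190·t^-0.38. Setting 0.62·190·t^-0.38 = 190·t^0.62/(43.9+t) gives 0.62(43.9+t) = t, so 0.38·t = 0.62×43.9.
t* = 0.62×43.9/0.38 = 71.63 min.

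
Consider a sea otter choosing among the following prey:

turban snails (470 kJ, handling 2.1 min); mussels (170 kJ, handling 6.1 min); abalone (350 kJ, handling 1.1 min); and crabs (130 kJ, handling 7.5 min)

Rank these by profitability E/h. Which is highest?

abalone

In descending order of E/h:
abalone: 350/1.1 = 318 kJ/min
turban snails: 470/2.1 = 224 kJ/min
mussels: 170/6.1 = 27.9 kJ/min
crabs: 130/7.5 = 17.3 kJ/min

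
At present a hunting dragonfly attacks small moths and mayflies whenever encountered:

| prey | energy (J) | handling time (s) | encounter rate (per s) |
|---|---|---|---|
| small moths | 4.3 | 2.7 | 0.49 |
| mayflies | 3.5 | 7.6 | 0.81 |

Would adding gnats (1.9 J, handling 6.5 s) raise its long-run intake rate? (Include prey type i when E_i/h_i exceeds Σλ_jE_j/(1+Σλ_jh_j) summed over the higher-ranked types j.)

No

On small moths and mayflies alone, R = ΣλE/(1+Σλh) = 4.942/8.479 = 0.5829 J/s.
gnats: E/h = 1.9/6.5 = 0.2923 J/s.
0.2923 < 0.5829, so adding gnats would lower the average — exclude it.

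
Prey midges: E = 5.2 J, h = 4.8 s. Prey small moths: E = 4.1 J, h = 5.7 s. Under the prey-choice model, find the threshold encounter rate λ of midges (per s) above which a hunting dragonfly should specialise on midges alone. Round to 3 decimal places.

The zero-one rule: include small moths iff E₂/h₂ > λE₁/(1+λh₁). Equality gives the switch point.
λE₁h₂ = E₂ + λE₂h₁ ⇒ λ = E₂/(E₁h₂ − E₂h₁) = 4.1/(29.64 − 19.68) = 0.4116 per s.

0.412 per s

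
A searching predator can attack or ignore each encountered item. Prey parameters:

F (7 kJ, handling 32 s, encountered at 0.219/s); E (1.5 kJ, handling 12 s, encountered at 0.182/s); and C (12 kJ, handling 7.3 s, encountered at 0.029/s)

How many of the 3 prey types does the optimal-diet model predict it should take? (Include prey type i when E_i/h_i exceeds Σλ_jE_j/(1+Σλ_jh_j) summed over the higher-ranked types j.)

Profitabilities (E/h, kJ/s): C 1.64, F 0.219, E 0.125. Add prey in this order while the next type's profitability exceeds the intake rate on those already taken.
Rate on top 1: 0.2872. F: 0.219 < 0.2872 → exclude; stop.
Optimal diet: C — 1 of 3 types.

1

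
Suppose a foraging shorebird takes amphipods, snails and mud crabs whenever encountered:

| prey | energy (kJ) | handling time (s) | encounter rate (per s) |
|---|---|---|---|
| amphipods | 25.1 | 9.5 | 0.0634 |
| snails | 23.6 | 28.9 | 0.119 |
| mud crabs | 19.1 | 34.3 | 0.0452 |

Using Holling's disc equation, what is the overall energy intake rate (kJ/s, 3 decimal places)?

R = (0.0634×25.1 + 0.119×23.6 + 0.0452×19.1) / (1 + 0.0634×9.5 + 0.119×28.9 + 0.0452×34.3) = 5.263/6.592 = 0.7984 kJ/s.

0.798 kJ/s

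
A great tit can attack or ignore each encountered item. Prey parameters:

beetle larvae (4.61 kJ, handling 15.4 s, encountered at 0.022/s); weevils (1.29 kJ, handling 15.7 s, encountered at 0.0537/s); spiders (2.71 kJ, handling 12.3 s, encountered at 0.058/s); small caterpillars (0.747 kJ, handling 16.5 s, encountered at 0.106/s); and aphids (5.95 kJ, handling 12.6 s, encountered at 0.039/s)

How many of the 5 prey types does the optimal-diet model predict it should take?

3

E/h in descending order: aphids 0.472, beetle larvae 0.299, spiders 0.22, weevils 0.0822, small caterpillars 0.0453 kJ/s. The optimal diet is the largest prefix of this list for which every included type satisfies E_i/h_i > R on the types above it.
Rate on top 1: 0.1556. beetle larvae: 0.299 > 0.1556 → include.
Rate on top 2: 0.1822. spiders: 0.22 > 0.1822 → include.
Rate on top 3: 0.1929. weevils: 0.0822 < 0.1929 → exclude; stop.
Optimal diet: aphids, beetle larvae, spiders — 3 of 5 types.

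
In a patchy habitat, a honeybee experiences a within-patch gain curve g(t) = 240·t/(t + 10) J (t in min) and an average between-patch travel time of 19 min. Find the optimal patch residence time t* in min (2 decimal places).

13.78 min

By the marginal value theorem, leave when the instantaneous gain rate g'(t) equals the habitat-wide average g(t)/(T + t).
g'(t) = 240·10/(t + 10)². Setting 240·10/(t+10)² = 240t/[(t+10)(19+t)] gives 10(19+t) = t(t+10), so t² = 10×19 = 190.
t* = √190 = 13.78 min.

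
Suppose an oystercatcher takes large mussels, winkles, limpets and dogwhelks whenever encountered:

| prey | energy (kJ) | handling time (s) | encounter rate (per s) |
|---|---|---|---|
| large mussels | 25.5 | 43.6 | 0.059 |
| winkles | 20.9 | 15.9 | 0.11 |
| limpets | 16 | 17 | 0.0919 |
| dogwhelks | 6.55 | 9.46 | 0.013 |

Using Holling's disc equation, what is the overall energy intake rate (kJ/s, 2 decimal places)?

Energy encountered per unit search time: 0.059×25.5 + 0.11×20.9 + 0.0919×16 + 0.013×6.55 = 5.359 kJ/s.
Handling time per unit search time: 0.059×43.6 + 0.11×15.9 + 0.0919×17 + 0.013×9.46 = 6.007.
Rate = 5.359/(1 + 6.007) = 0.7648 kJ/s.

0.76 kJ/s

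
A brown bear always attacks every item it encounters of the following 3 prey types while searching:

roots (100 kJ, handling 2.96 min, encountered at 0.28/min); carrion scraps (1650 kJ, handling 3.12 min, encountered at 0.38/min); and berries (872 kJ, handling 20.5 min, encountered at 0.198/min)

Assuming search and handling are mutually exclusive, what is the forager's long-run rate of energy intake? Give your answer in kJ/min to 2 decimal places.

Energy encountered per unit search time: 0.28×100 + 0.38×1650 + 0.198×872 = 827.7 kJ/min.
Handling time per unit search time: 0.28×2.96 + 0.38×3.12 + 0.198×20.5 = 6.073.
Rate = 827.7/(1 + 6.073) = 117 kJ/min.

117.01 kJ/min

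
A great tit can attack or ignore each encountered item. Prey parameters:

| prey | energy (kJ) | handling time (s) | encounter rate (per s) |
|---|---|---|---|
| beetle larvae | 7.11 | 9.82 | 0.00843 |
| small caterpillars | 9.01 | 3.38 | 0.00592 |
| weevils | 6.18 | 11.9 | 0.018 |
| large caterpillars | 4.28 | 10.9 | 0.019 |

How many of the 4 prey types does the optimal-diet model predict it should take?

Profitabilities (E/h, kJ/s): small caterpillars 2.67, beetle larvae 0.724, weevils 0.519, large caterpillars 0.393. Add prey in this order while the next type's profitability exceeds the intake rate on those already taken.
Rate on top 1: 0.05229. beetle larvae: 0.724 > 0.05229 → include.
Rate on top 2: 0.1027. weevils: 0.519 > 0.1027 → include.
Rate on top 3: 0.1705. large caterpillars: 0.393 > 0.1705 → include.
Optimal diet: small caterpillars, beetle larvae, weevils, large caterpillars — 4 of 4 types.

4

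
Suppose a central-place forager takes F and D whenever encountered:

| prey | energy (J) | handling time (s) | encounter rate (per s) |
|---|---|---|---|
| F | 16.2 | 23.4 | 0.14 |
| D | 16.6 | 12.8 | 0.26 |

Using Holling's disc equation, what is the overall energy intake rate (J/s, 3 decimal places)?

0.866 J/s

R = Σλ_iE_i / (1 + Σλ_ih_i)
Numerator: 0.14×16.2 + 0.26×16.6 = 6.584
Denominator: 1 + 0.14×23.4 + 0.26×12.8 = 7.604
R = 6.584/7.604 = 0.8659 J/s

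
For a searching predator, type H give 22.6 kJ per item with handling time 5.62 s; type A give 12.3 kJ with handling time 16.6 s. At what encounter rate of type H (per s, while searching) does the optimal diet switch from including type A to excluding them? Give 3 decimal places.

0.040 per s

At the threshold, the rate on type H alone equals the profitability of type A: λ·22.6/(1 + λ·5.62) = 12.3/16.6 = 0.741.
Rearranging, λ(22.6 − 0.741×5.62) = 0.741, so λ = 0.741/18.44 = 0.04019 per s.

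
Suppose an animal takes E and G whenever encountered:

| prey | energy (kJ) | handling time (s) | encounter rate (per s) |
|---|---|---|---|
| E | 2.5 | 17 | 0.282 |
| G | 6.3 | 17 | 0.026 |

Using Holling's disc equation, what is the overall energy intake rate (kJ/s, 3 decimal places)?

0.139 kJ/s

R = (0.282×2.5 + 0.026×6.3) / (1 + 0.282×17 + 0.026×17) = 0.8688/6.236 = 0.1393 kJ/s.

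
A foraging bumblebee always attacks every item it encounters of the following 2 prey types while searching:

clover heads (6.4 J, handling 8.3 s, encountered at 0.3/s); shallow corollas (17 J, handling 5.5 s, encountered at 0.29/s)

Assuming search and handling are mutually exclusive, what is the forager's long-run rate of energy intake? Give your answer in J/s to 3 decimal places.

R = Σλ_iE_i / (1 + Σλ_ih_i)
Numerator: 0.3×6.4 + 0.29×17 = 6.85
Denominator: 1 + 0.3×8.3 + 0.29×5.5 = 5.085
R = 6.85/5.085 = 1.347 J/s

1.347 J/s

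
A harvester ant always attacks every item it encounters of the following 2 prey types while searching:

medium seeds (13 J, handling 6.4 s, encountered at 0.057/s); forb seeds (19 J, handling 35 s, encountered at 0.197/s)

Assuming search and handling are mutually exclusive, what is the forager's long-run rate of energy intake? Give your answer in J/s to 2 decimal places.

0.54 J/s

R = (0.057×13 + 0.197×19) / (1 + 0.057×6.4 + 0.197×35) = 4.484/8.26 = 0.5429 J/s.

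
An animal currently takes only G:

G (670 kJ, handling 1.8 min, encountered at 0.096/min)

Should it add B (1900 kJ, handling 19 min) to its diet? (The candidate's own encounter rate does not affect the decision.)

On G alone, R = ΣλE/(1+Σλh) = 64.32/1.173 = 54.84 kJ/min.
B: E/h = 1900/19 = 100 kJ/min.
100 > 54.84, so adding B raises the average — include it.

Yes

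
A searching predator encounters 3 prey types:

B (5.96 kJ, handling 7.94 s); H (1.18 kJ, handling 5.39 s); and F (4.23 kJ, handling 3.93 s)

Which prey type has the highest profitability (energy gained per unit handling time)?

Profitability E/h (kJ/s): B = 5.96/7.94 = 0.751, H = 1.18/5.39 = 0.219, F = 4.23/3.93 = 1.08.
Ranked: F > B > H.

F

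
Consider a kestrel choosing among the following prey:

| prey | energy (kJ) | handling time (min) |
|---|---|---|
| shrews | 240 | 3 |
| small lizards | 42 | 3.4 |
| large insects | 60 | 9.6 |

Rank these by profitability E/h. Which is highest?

shrews

Profitability E/h (kJ/min): shrews = 240/3 = 80, small lizards = 42/3.4 = 12.4, large insects = 60/9.6 = 6.25.
Ranked: shrews > small lizards > large insects.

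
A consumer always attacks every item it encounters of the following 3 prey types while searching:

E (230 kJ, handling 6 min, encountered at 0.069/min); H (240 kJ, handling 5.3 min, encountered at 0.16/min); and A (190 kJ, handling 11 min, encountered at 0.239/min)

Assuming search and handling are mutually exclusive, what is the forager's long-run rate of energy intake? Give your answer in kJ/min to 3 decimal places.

20.380 kJ/min

R = Σλ_iE_i / (1 + Σλ_ih_i)
Numerator: 0.069×230 + 0.16×240 + 0.239×190 = 99.68
Denominator: 1 + 0.069×6 + 0.16×5.3 + 0.239×11 = 4.891
R = 99.68/4.891 = 20.38 kJ/min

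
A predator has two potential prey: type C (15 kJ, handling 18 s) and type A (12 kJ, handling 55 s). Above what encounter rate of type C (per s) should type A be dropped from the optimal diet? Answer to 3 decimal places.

0.020 per s

The zero-one rule: include type A iff E₂/h₂ > λE₁/(1+λh₁). Equality gives the switch point.
λE₁h₂ = E₂ + λE₂h₁ ⇒ λ = E₂/(E₁h₂ − E₂h₁) = 12/(825 − 216) = 0.0197 per s.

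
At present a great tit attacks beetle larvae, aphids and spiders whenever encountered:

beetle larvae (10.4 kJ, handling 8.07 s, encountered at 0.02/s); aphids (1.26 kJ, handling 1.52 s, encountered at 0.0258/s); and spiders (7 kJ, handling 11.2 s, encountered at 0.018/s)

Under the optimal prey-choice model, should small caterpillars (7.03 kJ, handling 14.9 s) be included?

Yes

On beetle larvae, aphids and spiders alone, R = ΣλE/(1+Σλh) = 0.3665/1.402 = 0.2614 kJ/s.
Profitability of small caterpillars: 7.03/14.9 = 0.4718 kJ/s.
Since 0.4718 > R, including small caterpillars increases the long-run rate.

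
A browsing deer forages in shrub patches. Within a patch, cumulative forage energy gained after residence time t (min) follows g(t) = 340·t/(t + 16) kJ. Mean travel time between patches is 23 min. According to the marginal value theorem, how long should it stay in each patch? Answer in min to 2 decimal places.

Optimal t* satisfies g'(t*) = g(t*)/(T + t*).
g'(t) = 340·16/(t + 16)². Setting 340·16/(t+16)² = 340t/[(t+16)(23+t)] gives 16(23+t) = t(t+16), so t² = 16×23 = 368.
t* = √368 = 19.18 min.

19.18 min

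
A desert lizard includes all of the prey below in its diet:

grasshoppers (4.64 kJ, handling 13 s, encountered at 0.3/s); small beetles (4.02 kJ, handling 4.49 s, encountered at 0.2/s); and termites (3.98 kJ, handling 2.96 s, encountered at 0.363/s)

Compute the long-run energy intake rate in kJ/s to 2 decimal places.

Energy encountered per unit search time: 0.3×4.64 + 0.2×4.02 + 0.363×3.98 = 3.641 kJ/s.
Handling time per unit search time: 0.3×13 + 0.2×4.49 + 0.363×2.96 = 5.872.
Rate = 3.641/(1 + 5.872) = 0.5298 kJ/s.

0.53 kJ/s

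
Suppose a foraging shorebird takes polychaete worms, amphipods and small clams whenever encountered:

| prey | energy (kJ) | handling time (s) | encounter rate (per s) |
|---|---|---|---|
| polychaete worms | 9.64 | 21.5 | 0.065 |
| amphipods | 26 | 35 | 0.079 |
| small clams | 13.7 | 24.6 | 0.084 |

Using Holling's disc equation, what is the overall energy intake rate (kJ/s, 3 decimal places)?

0.530 kJ/s

R = Σλ_iE_i / (1 + Σλ_ih_i)
Numerator: 0.065×9.64 + 0.079×26 + 0.084×13.7 = 3.831
Denominator: 1 + 0.065×21.5 + 0.079×35 + 0.084×24.6 = 7.229
R = 3.831/7.229 = 0.53 kJ/s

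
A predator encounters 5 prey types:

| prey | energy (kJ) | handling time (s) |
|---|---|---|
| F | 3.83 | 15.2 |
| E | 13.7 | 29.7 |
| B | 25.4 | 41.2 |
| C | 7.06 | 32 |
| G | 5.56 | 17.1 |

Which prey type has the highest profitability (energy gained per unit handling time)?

B

Profitability E/h (kJ/s): F = 3.83/15.2 = 0.252, E = 13.7/29.7 = 0.461, B = 25.4/41.2 = 0.617, C = 7.06/32 = 0.221, G = 5.56/17.1 = 0.325.
Ranked: B > E > G > F > C.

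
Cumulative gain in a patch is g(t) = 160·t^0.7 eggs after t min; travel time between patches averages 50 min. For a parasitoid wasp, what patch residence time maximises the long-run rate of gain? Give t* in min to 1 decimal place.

116.7 min

Optimal t* satisfies g'(t*) = g(t*)/(T + t*).
g'(t) = 0.7·160·t^-0.3. Setting 0.7·160·t^-0.3 = 160·t^0.7/(50+t) gives 0.7(50+t) = t, so 0.30·t = 0.7×50.
t* = 0.7×50/0.30 = 116.7 min.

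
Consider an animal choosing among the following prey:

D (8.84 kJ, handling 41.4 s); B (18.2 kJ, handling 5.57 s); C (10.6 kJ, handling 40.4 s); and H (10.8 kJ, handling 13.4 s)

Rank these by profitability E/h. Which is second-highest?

In descending order of E/h:
B: 18.2/5.57 = 3.27 kJ/s
H: 10.8/13.4 = 0.806 kJ/s
C: 10.6/40.4 = 0.262 kJ/s
D: 8.84/41.4 = 0.214 kJ/s

H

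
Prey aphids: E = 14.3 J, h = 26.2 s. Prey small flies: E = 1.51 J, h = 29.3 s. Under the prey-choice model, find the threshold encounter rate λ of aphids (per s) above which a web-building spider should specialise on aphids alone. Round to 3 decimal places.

At the threshold, the rate on aphids alone equals the profitability of small flies: λ·14.3/(1 + λ·26.2) = 1.51/29.3 = 0.05154.
Rearranging, λ(14.3 − 0.05154×26.2) = 0.05154, so λ = 0.05154/12.95 = 0.00398 per s.

0.004 per s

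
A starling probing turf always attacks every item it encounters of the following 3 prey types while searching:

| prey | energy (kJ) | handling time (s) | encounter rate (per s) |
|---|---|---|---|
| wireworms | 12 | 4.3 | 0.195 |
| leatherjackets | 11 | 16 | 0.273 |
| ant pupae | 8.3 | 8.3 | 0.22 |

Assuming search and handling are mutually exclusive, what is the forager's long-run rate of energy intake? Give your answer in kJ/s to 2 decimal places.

0.89 kJ/s

R = (0.195×12 + 0.273×11 + 0.22×8.3) / (1 + 0.195×4.3 + 0.273×16 + 0.22×8.3) = 7.169/8.033 = 0.8925 kJ/s.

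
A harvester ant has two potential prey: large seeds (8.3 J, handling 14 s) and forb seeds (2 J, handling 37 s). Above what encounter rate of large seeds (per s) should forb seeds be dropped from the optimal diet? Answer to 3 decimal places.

The zero-one rule: include forb seeds iff E₂/h₂ > λE₁/(1+λh₁). Equality gives the switch point.
λE₁h₂ = E₂ + λE₂h₁ ⇒ λ = E₂/(E₁h₂ − E₂h₁) = 2/(307.1 − 28) = 0.007166 per s.

0.007 per s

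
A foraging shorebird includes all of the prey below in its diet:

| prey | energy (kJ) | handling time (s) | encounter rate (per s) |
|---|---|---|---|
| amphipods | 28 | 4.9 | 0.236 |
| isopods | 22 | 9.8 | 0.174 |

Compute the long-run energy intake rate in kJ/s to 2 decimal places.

R = (0.236×28 + 0.174×22) / (1 + 0.236×4.9 + 0.174×9.8) = 10.44/3.862 = 2.703 kJ/s.

2.70 kJ/s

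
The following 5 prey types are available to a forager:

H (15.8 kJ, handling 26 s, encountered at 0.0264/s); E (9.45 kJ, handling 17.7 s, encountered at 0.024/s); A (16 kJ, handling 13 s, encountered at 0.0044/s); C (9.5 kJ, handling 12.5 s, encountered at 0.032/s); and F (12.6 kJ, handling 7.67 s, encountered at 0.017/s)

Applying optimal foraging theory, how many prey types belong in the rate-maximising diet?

E/h in descending order: F 1.64, A 1.23, C 0.76, H 0.608, E 0.534 kJ/s. The optimal diet is the largest prefix of this list for which every included type satisfies E_i/h_i > R on the types above it.
Rate on top 1: 0.1895. A: 1.23 > 0.1895 → include.
Rate on top 2: 0.2396. C: 0.76 > 0.2396 → include.
Rate on top 3: 0.3708. H: 0.608 > 0.3708 → include.
Rate on top 4: 0.4423. E: 0.534 > 0.4423 → include.
Optimal diet: F, A, C, H, E — 5 of 5 types.

5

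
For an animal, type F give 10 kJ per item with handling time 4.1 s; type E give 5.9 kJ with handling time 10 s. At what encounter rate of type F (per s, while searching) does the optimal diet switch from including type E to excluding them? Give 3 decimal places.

0.078 per s

At the threshold, the rate on type F alone equals the profitability of type E: λ·10/(1 + λ·4.1) = 5.9/10 = 0.59.
Rearranging, λ(10 − 0.59×4.1) = 0.59, so λ = 0.59/7.581 = 0.07783 per s.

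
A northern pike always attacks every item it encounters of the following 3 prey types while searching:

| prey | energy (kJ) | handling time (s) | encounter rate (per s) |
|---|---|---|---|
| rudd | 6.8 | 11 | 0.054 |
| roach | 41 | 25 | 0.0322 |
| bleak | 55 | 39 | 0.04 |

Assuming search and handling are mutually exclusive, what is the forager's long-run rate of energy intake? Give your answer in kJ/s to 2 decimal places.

R = (0.054×6.8 + 0.0322×41 + 0.04×55) / (1 + 0.054×11 + 0.0322×25 + 0.04×39) = 3.887/3.959 = 0.9819 kJ/s.

0.98 kJ/s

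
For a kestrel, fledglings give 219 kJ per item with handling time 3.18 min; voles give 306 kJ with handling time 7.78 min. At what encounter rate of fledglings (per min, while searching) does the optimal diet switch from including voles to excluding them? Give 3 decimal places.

0.419 per min

The zero-one rule: include voles iff E₂/h₂ > λE₁/(1+λh₁). Equality gives the switch point.
λE₁h₂ = E₂ + λE₂h₁ ⇒ λ = E₂/(E₁h₂ − E₂h₁) = 306/(1704 − 973.1) = 0.4188 per min.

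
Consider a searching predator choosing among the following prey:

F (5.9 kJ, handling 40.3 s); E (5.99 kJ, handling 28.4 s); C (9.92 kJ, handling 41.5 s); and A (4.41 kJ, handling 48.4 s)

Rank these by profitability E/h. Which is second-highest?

Profitability E/h (kJ/s): F = 5.9/40.3 = 0.146, E = 5.99/28.4 = 0.211, C = 9.92/41.5 = 0.239, A = 4.41/48.4 = 0.0911.
Ranked: C > E > F > A.

E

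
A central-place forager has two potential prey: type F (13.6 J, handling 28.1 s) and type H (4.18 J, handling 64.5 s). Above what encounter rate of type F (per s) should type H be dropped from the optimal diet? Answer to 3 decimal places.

At the threshold, the rate on type F alone equals the profitability of type H: λ·13.6/(1 + λ·28.1) = 4.18/64.5 = 0.06481.
Rearranging, λ(13.6 − 0.06481×28.1) = 0.06481, so λ = 0.06481/11.78 = 0.005502 per s.

0.006 per s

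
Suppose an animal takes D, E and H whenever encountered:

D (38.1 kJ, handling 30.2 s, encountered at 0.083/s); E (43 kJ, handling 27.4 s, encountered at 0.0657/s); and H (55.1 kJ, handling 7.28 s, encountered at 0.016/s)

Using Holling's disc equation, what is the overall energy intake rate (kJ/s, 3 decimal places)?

R = (0.083×38.1 + 0.0657×43 + 0.016×55.1) / (1 + 0.083×30.2 + 0.0657×27.4 + 0.016×7.28) = 6.869/5.423 = 1.267 kJ/s.

1.267 kJ/s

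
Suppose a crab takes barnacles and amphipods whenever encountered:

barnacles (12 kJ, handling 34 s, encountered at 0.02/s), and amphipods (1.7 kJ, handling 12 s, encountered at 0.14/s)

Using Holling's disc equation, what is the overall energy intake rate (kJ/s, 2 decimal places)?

R = Σλ_iE_i / (1 + Σλ_ih_i)
Numerator: 0.02×12 + 0.14×1.7 = 0.478
Denominator: 1 + 0.02×34 + 0.14×12 = 3.36
R = 0.478/3.36 = 0.1423 kJ/s

0.14 kJ/s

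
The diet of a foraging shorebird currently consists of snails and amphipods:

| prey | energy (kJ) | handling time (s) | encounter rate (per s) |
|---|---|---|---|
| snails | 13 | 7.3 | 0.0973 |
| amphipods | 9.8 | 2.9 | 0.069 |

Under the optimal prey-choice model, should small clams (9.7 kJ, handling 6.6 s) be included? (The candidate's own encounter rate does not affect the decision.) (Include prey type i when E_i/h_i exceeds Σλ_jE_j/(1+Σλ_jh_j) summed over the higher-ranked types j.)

Yes

Intake rate on the current diet: R = (0.0973×13 + 0.069×9.8) / (1 + 0.0973×7.3 + 0.069×2.9) = 1.941/1.91 = 1.016 kJ/s.
small clams: E/h = 9.7/6.6 = 1.47 kJ/s.
1.47 > 1.016, so adding small clams raises the average — include it.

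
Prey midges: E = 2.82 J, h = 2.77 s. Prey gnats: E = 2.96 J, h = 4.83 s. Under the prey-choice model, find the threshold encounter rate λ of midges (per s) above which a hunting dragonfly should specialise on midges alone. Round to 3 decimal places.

0.546 per s

The zero-one rule: include gnats iff E₂/h₂ > λE₁/(1+λh₁). Equality gives the switch point.
λE₁h₂ = E₂ + λE₂h₁ ⇒ λ = E₂/(E₁h₂ − E₂h₁) = 2.96/(13.62 − 8.199) = 0.546 per s.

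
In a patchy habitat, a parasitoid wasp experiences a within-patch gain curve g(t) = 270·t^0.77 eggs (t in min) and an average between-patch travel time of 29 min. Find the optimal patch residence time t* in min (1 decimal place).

97.1 min

Optimal t* satisfies g'(t*) = g(t*)/(T + t*).
g'(t) = 0.77·270·t^-0.23. Setting 0.77·270·t^-0.23 = 270·t^0.77/(29+t) gives 0.77(29+t) = t, so 0.23·t = 0.77×29.
t* = 0.77×29/0.23 = 97.09 min.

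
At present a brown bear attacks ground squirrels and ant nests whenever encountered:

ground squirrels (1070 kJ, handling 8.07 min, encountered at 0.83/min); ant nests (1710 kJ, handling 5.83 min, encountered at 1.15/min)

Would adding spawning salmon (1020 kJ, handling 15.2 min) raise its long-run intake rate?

Intake rate on the current diet: R = (0.83×1070 + 1.15×1710) / (1 + 0.83×8.07 + 1.15×5.83) = 2855/14.4 = 198.2 kJ/min.
spawning salmon: E/h = 1020/15.2 = 67.11 kJ/min.
67.11 < 198.2, so adding spawning salmon would lower the average — exclude it.

No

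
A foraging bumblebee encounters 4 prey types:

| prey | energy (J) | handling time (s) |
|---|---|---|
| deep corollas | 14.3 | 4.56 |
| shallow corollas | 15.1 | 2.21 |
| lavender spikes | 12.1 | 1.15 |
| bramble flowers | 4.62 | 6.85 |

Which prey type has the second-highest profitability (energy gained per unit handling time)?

Profitability E/h (J/s): deep corollas = 14.3/4.56 = 3.14, shallow corollas = 15.1/2.21 = 6.83, lavender spikes = 12.1/1.15 = 10.5, bramble flowers = 4.62/6.85 = 0.674.
Ranked: lavender spikes > shallow corollas > deep corollas > bramble flowers.

shallow corollas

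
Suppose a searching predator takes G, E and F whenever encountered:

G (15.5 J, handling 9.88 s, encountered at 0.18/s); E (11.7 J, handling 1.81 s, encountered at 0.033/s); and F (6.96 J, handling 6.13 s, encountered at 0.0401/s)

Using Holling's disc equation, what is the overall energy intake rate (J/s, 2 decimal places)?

Energy encountered per unit search time: 0.18×15.5 + 0.033×11.7 + 0.0401×6.96 = 3.455 J/s.
Handling time per unit search time: 0.18×9.88 + 0.033×1.81 + 0.0401×6.13 = 2.084.
Rate = 3.455/(1 + 2.084) = 1.12 J/s.

1.12 J/s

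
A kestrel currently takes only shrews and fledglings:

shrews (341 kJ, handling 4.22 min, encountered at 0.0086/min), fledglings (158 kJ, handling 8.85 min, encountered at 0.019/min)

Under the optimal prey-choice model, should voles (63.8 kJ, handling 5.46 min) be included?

Yes

On shrews and fledglings alone, R = ΣλE/(1+Σλh) = 5.935/1.204 = 4.927 kJ/min.
Profitability of voles: 63.8/5.46 = 11.68 kJ/min.
Since 11.68 > R, including voles increases the long-run rate.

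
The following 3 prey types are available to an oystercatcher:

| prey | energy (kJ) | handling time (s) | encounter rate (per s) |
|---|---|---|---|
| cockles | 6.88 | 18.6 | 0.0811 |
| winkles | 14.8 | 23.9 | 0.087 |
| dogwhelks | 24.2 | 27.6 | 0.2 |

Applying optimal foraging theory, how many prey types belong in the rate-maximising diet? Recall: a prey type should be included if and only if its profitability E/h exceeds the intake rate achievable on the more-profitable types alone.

1

Profitabilities (E/h, kJ/s): dogwhelks 0.877, winkles 0.619, cockles 0.37. Add prey in this order while the next type's profitability exceeds the intake rate on those already taken.
Rate on top 1: 0.7423. winkles: 0.619 < 0.7423 → exclude; stop.
Optimal diet: dogwhelks — 1 of 3 types.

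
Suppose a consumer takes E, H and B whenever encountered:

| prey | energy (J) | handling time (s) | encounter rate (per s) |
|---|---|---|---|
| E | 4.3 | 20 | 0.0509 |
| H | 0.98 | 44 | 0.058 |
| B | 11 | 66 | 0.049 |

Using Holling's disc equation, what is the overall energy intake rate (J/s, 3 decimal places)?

R = Σλ_iE_i / (1 + Σλ_ih_i)
Numerator: 0.0509×4.3 + 0.058×0.98 + 0.049×11 = 0.8147
Denominator: 1 + 0.0509×20 + 0.058×44 + 0.049×66 = 7.804
R = 0.8147/7.804 = 0.1044 J/s

0.104 J/s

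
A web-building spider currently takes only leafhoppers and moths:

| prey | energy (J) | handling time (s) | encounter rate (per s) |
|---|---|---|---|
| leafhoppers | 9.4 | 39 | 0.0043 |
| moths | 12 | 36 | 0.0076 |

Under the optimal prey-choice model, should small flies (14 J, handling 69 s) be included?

Yes

Current rate: (0.0043×9.4 + 0.0076×12)/(1 + 0.0043×39 + 0.0076×36) = 0.09132 J/s.
Profitability of small flies: 14/69 = 0.2029 J/s.
0.2029 > 0.09132, so adding small flies raises the average — include it.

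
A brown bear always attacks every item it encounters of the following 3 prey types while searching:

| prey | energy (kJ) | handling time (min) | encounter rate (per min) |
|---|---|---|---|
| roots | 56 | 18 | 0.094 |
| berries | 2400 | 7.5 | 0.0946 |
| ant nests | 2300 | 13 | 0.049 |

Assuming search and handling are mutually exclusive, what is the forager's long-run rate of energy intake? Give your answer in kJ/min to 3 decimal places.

85.429 kJ/min

R = Σλ_iE_i / (1 + Σλ_ih_i)
Numerator: 0.094×56 + 0.0946×2400 + 0.049×2300 = 345
Denominator: 1 + 0.094×18 + 0.0946×7.5 + 0.049×13 = 4.038
R = 345/4.038 = 85.43 kJ/min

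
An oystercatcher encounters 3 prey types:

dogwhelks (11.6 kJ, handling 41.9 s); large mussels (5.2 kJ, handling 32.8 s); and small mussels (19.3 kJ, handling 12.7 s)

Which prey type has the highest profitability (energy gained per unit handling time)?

In descending order of E/h:
small mussels: 19.3/12.7 = 1.52 kJ/s
dogwhelks: 11.6/41.9 = 0.277 kJ/s
large mussels: 5.2/32.8 = 0.159 kJ/s

small mussels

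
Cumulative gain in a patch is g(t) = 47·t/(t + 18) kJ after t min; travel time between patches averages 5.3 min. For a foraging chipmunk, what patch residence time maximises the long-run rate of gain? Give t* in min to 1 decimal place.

Optimal t* satisfies g'(t*) = g(t*)/(T + t*).
g'(t) = 47·18/(t + 18)². Setting 47·18/(t+18)² = 47t/[(t+18)(5.3+t)] gives 18(5.3+t) = t(t+18), so t² = 18×5.3 = 95.4.
t* = √95.4 = 9.767 min.

9.8 min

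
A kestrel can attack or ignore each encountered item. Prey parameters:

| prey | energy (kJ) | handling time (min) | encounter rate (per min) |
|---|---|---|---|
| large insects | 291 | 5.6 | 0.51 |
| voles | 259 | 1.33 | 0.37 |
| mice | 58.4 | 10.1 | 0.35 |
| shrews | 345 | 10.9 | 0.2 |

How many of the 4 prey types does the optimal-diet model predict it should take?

1

Rank by E/h (kJ/min): voles 195, large insects 52, shrews 31.7, mice 5.78. Include each in turn until the next type's E/h falls below the running intake rate.
Rate on top 1: 64.22. large insects: 52 < 64.22 → exclude; stop.
Optimal diet: voles — 1 of 4 types.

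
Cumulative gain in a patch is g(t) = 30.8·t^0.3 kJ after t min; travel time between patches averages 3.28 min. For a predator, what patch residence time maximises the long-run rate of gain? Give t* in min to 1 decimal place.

Maximise g(t)/(T+t): set derivative to zero → g'(t)(T+t) = g(t).
g'(t) = 0.3·30.8·t^-0.7. Setting 0.3·30.8·t^-0.7 = 30.8·t^0.3/(3.28+t) gives 0.3(3.28+t) = t, so 0.70·t = 0.3×3.28.
t* = 0.3×3.28/0.70 = 1.406 min.

1.4 min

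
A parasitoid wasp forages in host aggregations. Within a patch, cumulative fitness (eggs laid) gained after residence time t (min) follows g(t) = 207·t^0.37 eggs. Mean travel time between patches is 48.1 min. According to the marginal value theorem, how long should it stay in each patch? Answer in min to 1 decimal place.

By the marginal value theorem, leave when the instantaneous gain rate g'(t) equals the habitat-wide average g(t)/(T + t).
g'(t) = 0.37·207·t^-0.63. Setting 0.37·207·t^-0.63 = 207·t^0.37/(48.1+t) gives 0.37(48.1+t) = t, so 0.63·t = 0.37×48.1.
t* = 0.37×48.1/0.63 = 28.25 min.

28.2 min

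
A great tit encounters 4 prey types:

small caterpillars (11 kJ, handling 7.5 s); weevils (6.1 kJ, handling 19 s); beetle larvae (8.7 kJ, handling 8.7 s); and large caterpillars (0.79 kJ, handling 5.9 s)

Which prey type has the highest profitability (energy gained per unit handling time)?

small caterpillars

Profitability E/h (kJ/s): small caterpillars = 11/7.5 = 1.47, weevils = 6.1/19 = 0.321, beetle larvae = 8.7/8.7 = 1, large caterpillars = 0.79/5.9 = 0.134.
Ranked: small caterpillars > beetle larvae > weevils > large caterpillars.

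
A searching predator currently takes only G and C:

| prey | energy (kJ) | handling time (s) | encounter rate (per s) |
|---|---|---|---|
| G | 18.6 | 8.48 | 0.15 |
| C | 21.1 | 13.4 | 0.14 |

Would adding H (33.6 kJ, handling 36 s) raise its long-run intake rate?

No

On G and C alone, R = ΣλE/(1+Σλh) = 5.744/4.148 = 1.385 kJ/s.
H: E/h = 33.6/36 = 0.9333 kJ/s.
0.9333 < 1.385, so adding H would lower the average — exclude it.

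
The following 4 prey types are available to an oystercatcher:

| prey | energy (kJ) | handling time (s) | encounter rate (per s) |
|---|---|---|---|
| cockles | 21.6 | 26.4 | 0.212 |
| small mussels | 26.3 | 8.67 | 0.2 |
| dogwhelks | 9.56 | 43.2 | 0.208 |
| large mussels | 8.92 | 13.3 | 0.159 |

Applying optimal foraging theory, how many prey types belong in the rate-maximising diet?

1

Profitabilities (E/h, kJ/s): small mussels 3.03, cockles 0.818, large mussels 0.671, dogwhelks 0.221. Add prey in this order while the next type's profitability exceeds the intake rate on those already taken.
Rate on top 1: 1.924. cockles: 0.818 < 1.924 → exclude; stop.
Optimal diet: small mussels — 1 of 4 types.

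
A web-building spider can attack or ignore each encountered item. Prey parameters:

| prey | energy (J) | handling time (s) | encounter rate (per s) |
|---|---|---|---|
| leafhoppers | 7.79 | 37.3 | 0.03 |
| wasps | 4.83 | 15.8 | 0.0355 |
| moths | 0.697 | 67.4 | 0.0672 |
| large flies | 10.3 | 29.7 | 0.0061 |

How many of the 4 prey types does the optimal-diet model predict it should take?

Rank by E/h (J/s): large flies 0.347, wasps 0.306, leafhoppers 0.209, moths 0.0103. Include each in turn until the next type's E/h falls below the running intake rate.
Rate on top 1: 0.05319. wasps: 0.306 > 0.05319 → include.
Rate on top 2: 0.1345. leafhoppers: 0.209 > 0.1345 → include.
Rate on top 3: 0.1636. moths: 0.0103 < 0.1636 → exclude; stop.
Optimal diet: large flies, wasps, leafhoppers — 3 of 4 types.

3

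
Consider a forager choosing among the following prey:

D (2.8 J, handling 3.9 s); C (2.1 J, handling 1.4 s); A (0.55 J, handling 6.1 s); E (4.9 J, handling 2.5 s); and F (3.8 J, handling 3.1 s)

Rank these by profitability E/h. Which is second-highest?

Profitability E/h (J/s): D = 2.8/3.9 = 0.718, C = 2.1/1.4 = 1.5, A = 0.55/6.1 = 0.0902, E = 4.9/2.5 = 1.96, F = 3.8/3.1 = 1.23.
Ranked: E > C > F > D > A.

C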